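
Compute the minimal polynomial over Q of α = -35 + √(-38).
m_α(x) = x^2 + 70x + 1263

From α + 35 = √(-38), squaring gives (α + 35)^2 = -38, i.e. α^2 + 70α + 1225 = -38, so α^2 + 70α + 1263 = 0. The discriminant of x^2 + 70x + 1263 is (70)^2 - 4·(1263) = 4900 - 5052 = -152, and 4·(-38) is not a perfect square in Q since -38 is squarefree and ≠ 1. Hence x^2 + 70x + 1263 is irreducible over Q and is the minimal polynomial of α.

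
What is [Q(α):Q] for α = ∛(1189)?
[Q(α):Q] = 3

The minimal polynomial of α is x^3 - 1189, irreducible over Q since 1189 is not a perfect cube (so x^3 - 1189 has no rational root). Hence [Q(α):Q] = deg(m_α) = 3.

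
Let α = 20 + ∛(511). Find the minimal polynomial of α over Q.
m_α(x) = x^3 - 60x^2 + 1200x - 8511

Set β = α - 20 = ∛(511), so β^3 = 511. Then (α - 20)^3 - 511 = 0, i.e. α is a root of g(x) = (x - 20)^3 - 511 = x^3 - 60x^2 + 1200x - 8511. Since g(x) = h(x - 20) where h(x) = x^3 - 511, and h is irreducible over Q (because 511 is not a perfect cube, so h has no rational root, and a monic cubic with no rational root is irreducible), g is also irreducible (irreducibility is preserved under the substitution x → x - 20). Hence m_α(x) = x^3 - 60x^2 + 1200x - 8511.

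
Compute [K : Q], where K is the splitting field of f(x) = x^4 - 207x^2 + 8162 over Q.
[K : Q] = 4

Solving the quadratic in x^2: x^2 = (207 ± √(207^2 - 4·8162))/2 = (207 ± √10201)/2 = (207 ± 101)/2, giving x^2 = 154 or x^2 = 53. So f(x) = (x^2 - 154)(x^2 - 53) and the roots of f are ±√154, ±√53. Hence the splitting field is K = Q(√154, √53). Since 154 and 53 are distinct squarefree integers > 1, their product 8162 is not a perfect square, so √53 ∉ Q(√154). By the tower law [K:Q] = [Q(√154,√53):Q(√154)] · [Q(√154):Q] = 2 · 2 = 4.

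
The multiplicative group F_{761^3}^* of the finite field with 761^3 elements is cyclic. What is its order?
|F_{761^3}^*| = 440711080

F_{761^3} has 761^3 = 440711081 elements; its multiplicative group consists of all nonzero elements, so |F_{761^3}^*| = 440711081 - 1 = 440711080. (It is cyclic since any finite subgroup of the multiplicative group of a field is cyclic.)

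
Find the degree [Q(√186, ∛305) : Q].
[Q(√186, ∛305) : Q] = 6

Let L = Q(√186, ∛305). Since Q(√186) ⊂ L and [Q(√186):Q] = 2, the tower law gives 2 | [L:Q]. Likewise Q(∛305) ⊂ L with [Q(∛305):Q] = 3 (because 305 is not a perfect cube), so 3 | [L:Q]. As gcd(2,3) = 1, [L:Q] is divisible by 6. Conversely L is generated over Q by √186 and ∛305, so [L:Q] ≤ 2·3 = 6. Therefore [Q(√186, ∛305) : Q] = 6.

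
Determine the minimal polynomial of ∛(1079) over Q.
m_α(x) = x^3 - 1079

α satisfies α^3 = 1079, so x^3 - 1079 annihilates α. By the rational root test, a rational root p/q (in lowest terms) of x^3 - 1079 would satisfy p^3 = 1079 q^3, forcing q = 1 and p^3 = 1079; but 1079 is not a perfect cube, contradiction. A monic cubic over Q with no rational root is irreducible (any nontrivial factorization would include a linear factor). Hence x^3 - 1079 is the minimal polynomial of α, and in particular [Q(α):Q] = 3.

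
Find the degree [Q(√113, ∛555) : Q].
[Q(√113, ∛555) : Q] = 6

Let L = Q(√113, ∛555). Since Q(√113) ⊂ L and [Q(√113):Q] = 2, the tower law gives 2 | [L:Q]. Likewise Q(∛555) ⊂ L with [Q(∛555):Q] = 3 (because 555 is not a perfect cube), so 3 | [L:Q]. As gcd(2,3) = 1, [L:Q] is divisible by 6. Conversely L is generated over Q by √113 and ∛555, so [L:Q] ≤ 2·3 = 6. Therefore [Q(√113, ∛555) : Q] = 6.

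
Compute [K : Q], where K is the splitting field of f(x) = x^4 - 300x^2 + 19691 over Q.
[K : Q] = 4

Solving the quadratic in x^2: x^2 = (300 ± √(300^2 - 4·19691))/2 = (300 ± √11236)/2 = (300 ± 106)/2, giving x^2 = 203 or x^2 = 97. So f(x) = (x^2 - 203)(x^2 - 97) and the roots of f are ±√203, ±√97. Hence the splitting field is K = Q(√203, √97). Since 203 and 97 are distinct squarefree integers > 1, their product 19691 is not a perfect square, so √97 ∉ Q(√203). By the tower law [K:Q] = [Q(√203,√97):Q(√203)] · [Q(√203):Q] = 2 · 2 = 4.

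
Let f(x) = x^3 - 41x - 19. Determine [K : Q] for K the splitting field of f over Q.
[K : Q] = 6

By the rational root test, any rational root of the monic integer polynomial f(x) = x^3 - 41x - 19 must be an integer dividing the constant term -19, i.e. one of ±{1, 19}. Evaluating: f(1) = -59, f(-1) = 21, f(19) = 6061, f(-19) = -6099; none is 0, so f has no rational root and is therefore irreducible over Q (a cubic with no linear factor over a field is irreducible). For an irreducible cubic, the Galois group is A_3 or S_3 according as the discriminant disc(f) = -4a^3 - 27b^2 = -4·(-41)^3 - 27·(-19)^2 = 265937 is or is not a square in Q. Here disc(f) = 265937 is not a perfect square in Q, so the Galois group of f over Q is not contained in A_3 and must be all of S_3. The splitting field has degree |S_3| = 6 over Q, so [K : Q] = 6.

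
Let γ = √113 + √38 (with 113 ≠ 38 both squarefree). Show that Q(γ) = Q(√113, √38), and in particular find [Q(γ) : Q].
[Q(γ) : Q] = 4 (equivalently, Q(γ) = Q(√113, √38))

Obviously Q(γ) ⊆ Q(√113, √38), and [Q(√113, √38):Q] = 4 (since 113, 38 are distinct squarefree integers > 1 with 4294 not a perfect square). To show equality we compute the minimal polynomial of γ. From γ = √113 + √38: γ^2 = 113 + 2√(4294) + 38 = 151 + 2√(4294), so γ^2 - 151 = 2√(4294); squaring, (γ^2 - 151)^2 = 4·4294, i.e. γ^4 - 302γ^2 + 22801 - 17176 = 0, i.e. γ^4 - 302γ^2 + 5625 = 0. So γ is a root of x^4 - 302x^2 + 5625. This polynomial is irreducible over Q: it has no rational root (each ±√113 ± √38 is irrational), and any factorization into two quadratics over Q would force √(4294) ∈ Q (pairing opposite roots) or √113, √38 ∈ Q (other pairings), all impossible. Hence [Q(γ):Q] = 4 = [Q(√113, √38):Q], so Q(γ) = Q(√113, √38).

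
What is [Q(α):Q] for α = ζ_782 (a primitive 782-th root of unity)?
[Q(α):Q] = 352

The minimal polynomial of ζ_782 over Q is the 782-th cyclotomic polynomial Φ_782(x), which is irreducible over Q and has degree φ(782) = 352. Hence [Q(α):Q] = φ(782) = 352.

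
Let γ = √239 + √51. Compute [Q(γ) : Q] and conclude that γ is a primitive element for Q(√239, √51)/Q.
[Q(γ) : Q] = 4 (equivalently, Q(γ) = Q(√239, √51))

Obviously Q(γ) ⊆ Q(√239, √51), and [Q(√239, √51):Q] = 4 (since 239, 51 are distinct squarefree integers > 1 with 12189 not a perfect square). To show equality we compute the minimal polynomial of γ. From γ = √239 + √51: γ^2 = 239 + 2√(12189) + 51 = 290 + 2√(12189), so γ^2 - 290 = 2√(12189); squaring, (γ^2 - 290)^2 = 4·12189, i.e. γ^4 - 580γ^2 + 84100 - 48756 = 0, i.e. γ^4 - 580γ^2 + 35344 = 0. So γ is a root of x^4 - 580x^2 + 35344. This polynomial is irreducible over Q: it has no rational root (each ±√239 ± √51 is irrational), and any factorization into two quadratics over Q would force √(12189) ∈ Q (pairing opposite roots) or √239, √51 ∈ Q (other pairings), all impossible. Hence [Q(γ):Q] = 4 = [Q(√239, √51):Q], so Q(γ) = Q(√239, √51).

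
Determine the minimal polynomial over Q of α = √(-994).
m_α(x) = x^2 + 994

α satisfies α^2 + 994 = 0, so x^2 + 994 annihilates α. Since d = -994 is squarefree and ≠ 1, it is not a perfect square in Q, so x^2 + 994 has no rational root and is therefore irreducible over Q (a degree-2 polynomial over a field is irreducible iff it has no root). Hence m_α(x) = x^2 + 994.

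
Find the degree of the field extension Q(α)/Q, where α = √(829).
[Q(α):Q] = 2

[Q(α):Q] equals the degree of the minimal polynomial of α. Here α^2 = 829 and x^2 - 829 is irreducible (d = 829 is squarefree, ≠ 1, hence not a square), so deg(m_α) = 2. Thus [Q(α):Q] = 2.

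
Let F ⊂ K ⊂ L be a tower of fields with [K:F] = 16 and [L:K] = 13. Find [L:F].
[L:F] = 208

The tower law says that for any tower of field extensions F ⊂ K ⊂ L with finite degrees, [L:F] = [L:K] · [K:F]. Here this gives [L:F] = 13 · 16 = 208.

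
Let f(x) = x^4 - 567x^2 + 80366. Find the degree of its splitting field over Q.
[K : Q] = 4

Solving the quadratic in x^2: x^2 = (567 ± √(567^2 - 4·80366))/2 = (567 ± √25)/2 = (567 ± 5)/2, giving x^2 = 281 or x^2 = 286. So f(x) = (x^2 - 281)(x^2 - 286) and the roots of f are ±√281, ±√286. Hence the splitting field is K = Q(√281, √286). Since 281 and 286 are distinct squarefree integers > 1, their product 80366 is not a perfect square, so √286 ∉ Q(√281). By the tower law [K:Q] = [Q(√281,√286):Q(√281)] · [Q(√281):Q] = 2 · 2 = 4.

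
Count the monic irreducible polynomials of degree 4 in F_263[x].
There are 1196070348 monic irreducible polynomials of degree 4 over F_263

Each element of F_{263^4} that lies in no proper subfield is a root of exactly one monic irreducible of degree 4 over F_263, and each such polynomial has 4 distinct roots in F_{263^4}. By Möbius inversion the count is N_263(4) = (1/4) Σ_{d|4} μ(4/d) · 263^d = (1/4)(μ(4)·263^1 + μ(2)·263^2 + μ(1)·263^4) = 4784281392/4 = 1196070348.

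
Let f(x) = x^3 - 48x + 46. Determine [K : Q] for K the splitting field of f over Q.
[K : Q] = 6

By the rational root test, any rational root of the monic integer polynomial f(x) = x^3 - 48x + 46 must be an integer dividing the constant term 46, i.e. one of ±{1, 2, 23, 46}. Evaluating: f(1) = -1, f(-1) = 93, f(2) = -42, f(-2) = 134, f(23) = 11109, f(-23) = -11017, f(46) = 95174, f(-46) = -95082; none is 0, so f has no rational root and is therefore irreducible over Q (a cubic with no linear factor over a field is irreducible). For an irreducible cubic, the Galois group is A_3 or S_3 according as the discriminant disc(f) = -4a^3 - 27b^2 = -4·(-48)^3 - 27·(46)^2 = 385236 is or is not a square in Q. Here disc(f) = 385236 is not a perfect square in Q, so the Galois group of f over Q is not contained in A_3 and must be all of S_3. The splitting field has degree |S_3| = 6 over Q, so [K : Q] = 6.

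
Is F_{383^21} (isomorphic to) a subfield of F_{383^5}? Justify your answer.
No: F_{383^21} is not a subfield of F_{383^5}

F_{p^m} embeds in F_{p^n} iff m | n. Here 21 ∤ 5 (since 5 = 0·21 + 5 with remainder 5 ≠ 0), so F_{383^21} is not a subfield of F_{383^5}. Equivalently: if it were, the tower law would give 21 = [F_{383^21}:F_383] dividing [F_{383^5}:F_383] = 5, contradiction.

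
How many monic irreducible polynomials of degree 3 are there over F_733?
There are 131277368 monic irreducible polynomials of degree 3 over F_733

Each element of F_{733^3} that lies in no proper subfield is a root of exactly one monic irreducible of degree 3 over F_733, and each such polynomial has 3 distinct roots in F_{733^3}. By Möbius inversion the count is N_733(3) = (1/3) Σ_{d|3} μ(3/d) · 733^d = (1/3)(μ(3)·733^1 + μ(1)·733^3) = 393832104/3 = 131277368.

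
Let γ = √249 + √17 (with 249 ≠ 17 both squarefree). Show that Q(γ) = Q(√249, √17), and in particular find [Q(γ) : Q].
[Q(γ) : Q] = 4 (equivalently, Q(γ) = Q(√249, √17))

Obviously Q(γ) ⊆ Q(√249, √17), and [Q(√249, √17):Q] = 4 (since 249, 17 are distinct squarefree integers > 1 with 4233 not a perfect square). To show equality we compute the minimal polynomial of γ. From γ = √249 + √17: γ^2 = 249 + 2√(4233) + 17 = 266 + 2√(4233), so γ^2 - 266 = 2√(4233); squaring, (γ^2 - 266)^2 = 4·4233, i.e. γ^4 - 532γ^2 + 70756 - 16932 = 0, i.e. γ^4 - 532γ^2 + 53824 = 0. So γ is a root of x^4 - 532x^2 + 53824. This polynomial is irreducible over Q: it has no rational root (each ±√249 ± √17 is irrational), and any factorization into two quadratics over Q would force √(4233) ∈ Q (pairing opposite roots) or √249, √17 ∈ Q (other pairings), all impossible. Hence [Q(γ):Q] = 4 = [Q(√249, √17):Q], so Q(γ) = Q(√249, √17).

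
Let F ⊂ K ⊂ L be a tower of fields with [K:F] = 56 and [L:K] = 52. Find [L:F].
[L:F] = 2912

The tower law says that for any tower of field extensions F ⊂ K ⊂ L with finite degrees, [L:F] = [L:K] · [K:F]. Here this gives [L:F] = 52 · 56 = 2912.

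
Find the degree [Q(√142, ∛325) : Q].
[Q(√142, ∛325) : Q] = 6

Let L = Q(√142, ∛325). Since Q(√142) ⊂ L and [Q(√142):Q] = 2, the tower law gives 2 | [L:Q]. Likewise Q(∛325) ⊂ L with [Q(∛325):Q] = 3 (because 325 is not a perfect cube), so 3 | [L:Q]. As gcd(2,3) = 1, [L:Q] is divisible by 6. Conversely L is generated over Q by √142 and ∛325, so [L:Q] ≤ 2·3 = 6. Therefore [Q(√142, ∛325) : Q] = 6.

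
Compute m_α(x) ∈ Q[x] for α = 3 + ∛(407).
m_α(x) = x^3 - 9x^2 + 27x - 434

Set β = α - 3 = ∛(407), so β^3 = 407. Then (α - 3)^3 - 407 = 0, i.e. α is a root of g(x) = (x - 3)^3 - 407 = x^3 - 9x^2 + 27x - 434. Since g(x) = h(x - 3) where h(x) = x^3 - 407, and h is irreducible over Q (because 407 is not a perfect cube, so h has no rational root, and a monic cubic with no rational root is irreducible), g is also irreducible (irreducibility is preserved under the substitution x → x - 3). Hence m_α(x) = x^3 - 9x^2 + 27x - 434.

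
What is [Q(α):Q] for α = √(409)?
[Q(α):Q] = 2

[Q(α):Q] equals the degree of the minimal polynomial of α. Here α^2 = 409 and x^2 - 409 is irreducible (d = 409 is squarefree, ≠ 1, hence not a square), so deg(m_α) = 2. Thus [Q(α):Q] = 2.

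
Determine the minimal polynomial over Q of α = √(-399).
m_α(x) = x^2 + 399

α satisfies α^2 + 399 = 0, so x^2 + 399 annihilates α. Since d = -399 is squarefree and ≠ 1, it is not a perfect square in Q, so x^2 + 399 has no rational root and is therefore irreducible over Q (a degree-2 polynomial over a field is irreducible iff it has no root). Hence m_α(x) = x^2 + 399.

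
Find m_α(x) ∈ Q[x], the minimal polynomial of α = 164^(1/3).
m_α(x) = x^3 - 164

α satisfies α^3 = 164, so x^3 - 164 annihilates α. By the rational root test, a rational root p/q (in lowest terms) of x^3 - 164 would satisfy p^3 = 164 q^3, forcing q = 1 and p^3 = 164; but 164 is not a perfect cube, contradiction. A monic cubic over Q with no rational root is irreducible (any nontrivial factorization would include a linear factor). Hence x^3 - 164 is the minimal polynomial of α, and in particular [Q(α):Q] = 3.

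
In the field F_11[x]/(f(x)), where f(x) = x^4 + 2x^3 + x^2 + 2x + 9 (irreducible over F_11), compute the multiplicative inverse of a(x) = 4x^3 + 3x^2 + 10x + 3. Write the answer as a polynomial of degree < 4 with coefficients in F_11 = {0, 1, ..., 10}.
a(x)^(-1) ≡ 2x^3 + 6x^2 + 6x + 5 (mod f(x))

Since f is irreducible over F_11, F_11[x]/(f) is a field and a(x) ≠ 0 has an inverse. Apply the extended Euclidean algorithm to f(x) and a(x) in F_11[x]: f(x) = (3x + 1)·a(x) + (x^2 + 5x + 6);  a(x) = (4x + 5)·(x^2 + 5x + 6) + (5x + 6);  (x^2 + 5x + 6) = (9x + 10)·(5x + 6) + (1). The last nonzero remainder is the constant 1 = gcd(f, a) in F_11. Back-substituting through the division chain expresses 1 = s(x)·a(x) + t(x)·f(x) with s(x) ≡ 2x^3 + 6x^2 + 6x + 5 (mod f), so a(x)^(-1) ≡ s(x) = 2x^3 + 6x^2 + 6x + 5 (mod f). Check: (4x^3 + 3x^2 + 10x + 3)·(2x^3 + 6x^2 + 6x + 5) = 8x^6 + 8x^5 + 7x^4 + 5x^3 + 5x^2 + 2x + 4 ≡ 1 (mod x^4 + 2x^3 + x^2 + 2x + 9).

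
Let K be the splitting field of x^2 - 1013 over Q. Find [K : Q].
[K : Q] = 2

f(x) = x^2 - 1013 factors as (x - √1013)(x + √1013). The splitting field is K = Q(√1013). Since 1013 is squarefree and > 1, it is not a perfect square, so x^2 - 1013 is irreducible over Q and [Q(√1013) : Q] = 2. Hence [K : Q] = 2.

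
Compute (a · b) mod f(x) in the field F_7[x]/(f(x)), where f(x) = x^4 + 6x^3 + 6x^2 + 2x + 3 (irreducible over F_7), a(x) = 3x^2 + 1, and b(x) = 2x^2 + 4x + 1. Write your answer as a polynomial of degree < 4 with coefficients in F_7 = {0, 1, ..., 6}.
a · b ≡ 4x^3 + 4x^2 + 6x + 4 (mod f(x))

Multiply in F_7[x]: a(x)·b(x) = (3x^2 + 1)·(2x^2 + 4x + 1) = 6x^4 + 5x^3 + 5x^2 + 4x + 1. This has degree ≥ 4, so divide by f(x) over F_7: 6x^4 + 5x^3 + 5x^2 + 4x + 1 = (6)·(x^4 + 6x^3 + 6x^2 + 2x + 3) + (4x^3 + 4x^2 + 6x + 4). Hence a·b ≡ 4x^3 + 4x^2 + 6x + 4 (mod f). (F_7[x]/(f) is a field with 7^4 = 2401 elements since f is irreducible of degree 4.)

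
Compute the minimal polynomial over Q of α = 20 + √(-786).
m_α(x) = x^2 - 40x + 1186

From α - 20 = √(-786), squaring gives (α - 20)^2 = -786, i.e. α^2 - 40α + 400 = -786, so α^2 - 40α + 1186 = 0. The discriminant of x^2 - 40x + 1186 is (-40)^2 - 4·(1186) = 1600 - 4744 = -3144, and 4·(-786) is not a perfect square in Q since -786 is squarefree and ≠ 1. Hence x^2 - 40x + 1186 is irreducible over Q and is the minimal polynomial of α.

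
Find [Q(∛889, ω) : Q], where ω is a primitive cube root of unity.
[Q(∛889, ω) : Q] = 6

[Q(∛889):Q] = 3 (min poly x^3 - 889, irreducible since 889 is not a perfect cube). [Q(ω):Q] = 2 (min poly x^2 + x + 1). Since Q(∛889) ⊂ R and ω ∉ R, we have ω ∉ Q(∛889), so x^2 + x + 1 remains irreducible over Q(∛889) and [Q(∛889, ω) : Q(∛889)] = 2. By the tower law, [Q(∛889, ω) : Q] = 3 · 2 = 6. (In fact Q(∛889, ω) is the splitting field of x^3 - 889 over Q.)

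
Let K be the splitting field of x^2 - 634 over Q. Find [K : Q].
[K : Q] = 2

f(x) = x^2 - 634 factors as (x - √634)(x + √634). The splitting field is K = Q(√634). Since 634 is squarefree and > 1, it is not a perfect square, so x^2 - 634 is irreducible over Q and [Q(√634) : Q] = 2. Hence [K : Q] = 2.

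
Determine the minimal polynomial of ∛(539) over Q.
m_α(x) = x^3 - 539

α satisfies α^3 = 539, so x^3 - 539 annihilates α. By the rational root test, a rational root p/q (in lowest terms) of x^3 - 539 would satisfy p^3 = 539 q^3, forcing q = 1 and p^3 = 539; but 539 is not a perfect cube, contradiction. A monic cubic over Q with no rational root is irreducible (any nontrivial factorization would include a linear factor). Hence x^3 - 539 is the minimal polynomial of α, and in particular [Q(α):Q] = 3.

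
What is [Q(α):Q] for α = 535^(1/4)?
[Q(α):Q] = 4

α is a root of x^4 - 535. By Eisenstein's criterion at the prime p = 5 (which divides the constant term 535 but p^2 = 25 does not, since 535 is squarefree), x^4 - 535 is irreducible over Q. Hence [Q(α):Q] = 4.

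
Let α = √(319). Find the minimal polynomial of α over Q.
m_α(x) = x^2 - 319

α satisfies α^2 - 319 = 0, so x^2 - 319 annihilates α. Since d = 319 is squarefree and ≠ 1, it is not a perfect square in Q, so x^2 - 319 has no rational root and is therefore irreducible over Q (a degree-2 polynomial over a field is irreducible iff it has no root). Hence m_α(x) = x^2 - 319.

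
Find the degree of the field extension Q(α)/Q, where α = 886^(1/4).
[Q(α):Q] = 4

α is a root of x^4 - 886. By Eisenstein's criterion at the prime p = 2 (which divides the constant term 886 but p^2 = 4 does not, since 886 is squarefree), x^4 - 886 is irreducible over Q. Hence [Q(α):Q] = 4.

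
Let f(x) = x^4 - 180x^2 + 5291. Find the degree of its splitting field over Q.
[K : Q] = 4

Solving the quadratic in x^2: x^2 = (180 ± √(180^2 - 4·5291))/2 = (180 ± √11236)/2 = (180 ± 106)/2, giving x^2 = 143 or x^2 = 37. So f(x) = (x^2 - 143)(x^2 - 37) and the roots of f are ±√143, ±√37. Hence the splitting field is K = Q(√143, √37). Since 143 and 37 are distinct squarefree integers > 1, their product 5291 is not a perfect square, so √37 ∉ Q(√143). By the tower law [K:Q] = [Q(√143,√37):Q(√143)] · [Q(√143):Q] = 2 · 2 = 4.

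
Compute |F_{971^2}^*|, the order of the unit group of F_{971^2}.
|F_{971^2}^*| = 942840

F_{971^2} has 971^2 = 942841 elements; its multiplicative group consists of all nonzero elements, so |F_{971^2}^*| = 942841 - 1 = 942840. (It is cyclic since any finite subgroup of the multiplicative group of a field is cyclic.)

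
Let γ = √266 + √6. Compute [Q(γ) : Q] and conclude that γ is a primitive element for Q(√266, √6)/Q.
[Q(γ) : Q] = 4 (equivalently, Q(γ) = Q(√266, √6))

Obviously Q(γ) ⊆ Q(√266, √6), and [Q(√266, √6):Q] = 4 (since 266, 6 are distinct squarefree integers > 1 with 1596 not a perfect square). To show equality we compute the minimal polynomial of γ. From γ = √266 + √6: γ^2 = 266 + 2√(1596) + 6 = 272 + 2√(1596), so γ^2 - 272 = 2√(1596); squaring, (γ^2 - 272)^2 = 4·1596, i.e. γ^4 - 544γ^2 + 73984 - 6384 = 0, i.e. γ^4 - 544γ^2 + 67600 = 0. So γ is a root of x^4 - 544x^2 + 67600. This polynomial is irreducible over Q: it has no rational root (each ±√266 ± √6 is irrational), and any factorization into two quadratics over Q would force √(1596) ∈ Q (pairing opposite roots) or √266, √6 ∈ Q (other pairings), all impossible. Hence [Q(γ):Q] = 4 = [Q(√266, √6):Q], so Q(γ) = Q(√266, √6).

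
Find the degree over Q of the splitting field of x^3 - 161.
[K : Q] = 6

The roots of x^3 - 161 are ∛161, ω∛161, ω^2∛161 where ω = e^(2πi/3) is a primitive cube root of unity, so K = Q(∛161, ω). Now [Q(∛161):Q] = 3 (since 161 is not a perfect cube, x^3 - 161 is irreducible) and [Q(ω):Q] = 2. Both 2 and 3 divide [K:Q], and [K:Q] ≤ 3·2 = 6, so [K:Q] = 6. (Equivalently: Q(∛161) ⊂ R but ω ∉ R, so [K : Q(∛161)] = 2.)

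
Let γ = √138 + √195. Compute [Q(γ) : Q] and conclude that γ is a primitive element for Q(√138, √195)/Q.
[Q(γ) : Q] = 4 (equivalently, Q(γ) = Q(√138, √195))

Obviously Q(γ) ⊆ Q(√138, √195), and [Q(√138, √195):Q] = 4 (since 138, 195 are distinct squarefree integers > 1 with 26910 not a perfect square). To show equality we compute the minimal polynomial of γ. From γ = √138 + √195: γ^2 = 138 + 2√(26910) + 195 = 333 + 2√(26910), so γ^2 - 333 = 2√(26910); squaring, (γ^2 - 333)^2 = 4·26910, i.e. γ^4 - 666γ^2 + 110889 - 107640 = 0, i.e. γ^4 - 666γ^2 + 3249 = 0. So γ is a root of x^4 - 666x^2 + 3249. This polynomial is irreducible over Q: it has no rational root (each ±√138 ± √195 is irrational), and any factorization into two quadratics over Q would force √(26910) ∈ Q (pairing opposite roots) or √138, √195 ∈ Q (other pairings), all impossible. Hence [Q(γ):Q] = 4 = [Q(√138, √195):Q], so Q(γ) = Q(√138, √195).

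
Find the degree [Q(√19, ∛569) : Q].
[Q(√19, ∛569) : Q] = 6

Let L = Q(√19, ∛569). Since Q(√19) ⊂ L and [Q(√19):Q] = 2, the tower law gives 2 | [L:Q]. Likewise Q(∛569) ⊂ L with [Q(∛569):Q] = 3 (because 569 is not a perfect cube), so 3 | [L:Q]. As gcd(2,3) = 1, [L:Q] is divisible by 6. Conversely L is generated over Q by √19 and ∛569, so [L:Q] ≤ 2·3 = 6. Therefore [Q(√19, ∛569) : Q] = 6.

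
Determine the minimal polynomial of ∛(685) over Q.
m_α(x) = x^3 - 685

α satisfies α^3 = 685, so x^3 - 685 annihilates α. By the rational root test, a rational root p/q (in lowest terms) of x^3 - 685 would satisfy p^3 = 685 q^3, forcing q = 1 and p^3 = 685; but 685 is not a perfect cube, contradiction. A monic cubic over Q with no rational root is irreducible (any nontrivial factorization would include a linear factor). Hence x^3 - 685 is the minimal polynomial of α, and in particular [Q(α):Q] = 3.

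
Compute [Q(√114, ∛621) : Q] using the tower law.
[Q(√114, ∛621) : Q] = 6

Let L = Q(√114, ∛621). Since Q(√114) ⊂ L and [Q(√114):Q] = 2, the tower law gives 2 | [L:Q]. Likewise Q(∛621) ⊂ L with [Q(∛621):Q] = 3 (because 621 is not a perfect cube), so 3 | [L:Q]. As gcd(2,3) = 1, [L:Q] is divisible by 6. Conversely L is generated over Q by √114 and ∛621, so [L:Q] ≤ 2·3 = 6. Therefore [Q(√114, ∛621) : Q] = 6.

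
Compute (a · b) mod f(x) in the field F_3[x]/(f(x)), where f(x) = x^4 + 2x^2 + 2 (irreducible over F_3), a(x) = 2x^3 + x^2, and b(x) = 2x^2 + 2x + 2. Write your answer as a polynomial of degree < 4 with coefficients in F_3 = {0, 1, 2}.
a · b ≡ x^3 + 2x^2 + x (mod f(x))

Multiply in F_3[x]: a(x)·b(x) = (2x^3 + x^2)·(2x^2 + 2x + 2) = x^5 + 2x^2. This has degree ≥ 4, so divide by f(x) over F_3: x^5 + 2x^2 = (x)·(x^4 + 2x^2 + 2) + (x^3 + 2x^2 + x). Hence a·b ≡ x^3 + 2x^2 + x (mod f). (F_3[x]/(f) is a field with 3^4 = 81 elements since f is irreducible of degree 4.)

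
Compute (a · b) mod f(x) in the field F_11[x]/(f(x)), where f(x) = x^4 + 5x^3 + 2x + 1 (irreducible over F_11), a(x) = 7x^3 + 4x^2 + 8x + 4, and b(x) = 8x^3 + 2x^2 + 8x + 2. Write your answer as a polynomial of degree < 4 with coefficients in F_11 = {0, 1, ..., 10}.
a · b ≡ 4x^3 + 8x^2 + 7x + 8 (mod f(x))

Multiply in F_11[x]: a(x)·b(x) = (7x^3 + 4x^2 + 8x + 4)·(8x^3 + 2x^2 + 8x + 2) = x^6 + 2x^5 + 7x^4 + 6x^3 + 3x^2 + 4x + 8. This has degree ≥ 4, so divide by f(x) over F_11: x^6 + 2x^5 + 7x^4 + 6x^3 + 3x^2 + 4x + 8 = (x^2 + 8x)·(x^4 + 5x^3 + 2x + 1) + (4x^3 + 8x^2 + 7x + 8). Hence a·b ≡ 4x^3 + 8x^2 + 7x + 8 (mod f). (F_11[x]/(f) is a field with 11^4 = 14641 elements since f is irreducible of degree 4.)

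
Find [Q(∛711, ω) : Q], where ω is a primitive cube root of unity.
[Q(∛711, ω) : Q] = 6

[Q(∛711):Q] = 3 (min poly x^3 - 711, irreducible since 711 is not a perfect cube). [Q(ω):Q] = 2 (min poly x^2 + x + 1). Since Q(∛711) ⊂ R and ω ∉ R, we have ω ∉ Q(∛711), so x^2 + x + 1 remains irreducible over Q(∛711) and [Q(∛711, ω) : Q(∛711)] = 2. By the tower law, [Q(∛711, ω) : Q] = 3 · 2 = 6. (In fact Q(∛711, ω) is the splitting field of x^3 - 711 over Q.)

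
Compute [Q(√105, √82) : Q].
[Q(√105, √82) : Q] = 4

[Q(√105):Q] = 2 (min poly x^2 - 105, irreducible since 105 is squarefree > 1). For the top step, suppose √82 ∈ Q(√105), say √82 = c + d√105 with c, d ∈ Q. Squaring: 82 = c^2 + 105d^2 + 2cd√105. Since √105 ∉ Q this forces 2cd = 0. If d = 0 then √82 = c ∈ Q, contradicting 82 squarefree > 1. If c = 0 then 82 = 105d^2, so 105·82 = (105d)^2 is a perfect square in Q — but 105·82 = 8610 is not a perfect square (since 105 and 82 are distinct squarefree integers). Contradiction. Hence √82 ∉ Q(√105), so x^2 - 82 stays irreducible over Q(√105) and [Q(√105, √82) : Q(√105)] = 2. By the tower law, [Q(√105, √82) : Q] = 2 · 2 = 4.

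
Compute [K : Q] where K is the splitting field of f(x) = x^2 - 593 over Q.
[K : Q] = 2

f(x) = x^2 - 593 factors as (x - √593)(x + √593). The splitting field is K = Q(√593). Since 593 is squarefree and > 1, it is not a perfect square, so x^2 - 593 is irreducible over Q and [Q(√593) : Q] = 2. Hence [K : Q] = 2.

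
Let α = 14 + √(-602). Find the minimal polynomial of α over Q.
m_α(x) = x^2 - 28x + 798

From α - 14 = √(-602), squaring gives (α - 14)^2 = -602, i.e. α^2 - 28α + 196 = -602, so α^2 - 28α + 798 = 0. The discriminant of x^2 - 28x + 798 is (-28)^2 - 4·(798) = 784 - 3192 = -2408, and 4·(-602) is not a perfect square in Q since -602 is squarefree and ≠ 1. Hence x^2 - 28x + 798 is irreducible over Q and is the minimal polynomial of α.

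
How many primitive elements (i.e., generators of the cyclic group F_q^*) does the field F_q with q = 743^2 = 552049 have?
There are φ(552048) = 149760 primitive elements

F_q^* is cyclic of order q - 1 = 552048. A cyclic group of order m has exactly φ(m) generators. Here m = 552048 = 2^4 · 3 · 7 · 31 · 53, so the number of primitive elements is φ(552048) = 149760.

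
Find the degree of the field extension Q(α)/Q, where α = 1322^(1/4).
[Q(α):Q] = 4

α is a root of x^4 - 1322. By Eisenstein's criterion at the prime p = 2 (which divides the constant term 1322 but p^2 = 4 does not, since 1322 is squarefree), x^4 - 1322 is irreducible over Q. Hence [Q(α):Q] = 4.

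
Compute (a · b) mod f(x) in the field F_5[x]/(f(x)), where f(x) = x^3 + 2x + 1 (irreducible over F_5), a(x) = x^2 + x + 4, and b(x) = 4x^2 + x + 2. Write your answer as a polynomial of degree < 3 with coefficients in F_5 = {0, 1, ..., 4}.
a · b ≡ x^2 + 2x + 3 (mod f(x))

Multiply in F_5[x]: a(x)·b(x) = (x^2 + x + 4)·(4x^2 + x + 2) = 4x^4 + 4x^2 + x + 3. This has degree ≥ 3, so divide by f(x) over F_5: 4x^4 + 4x^2 + x + 3 = (4x)·(x^3 + 2x + 1) + (x^2 + 2x + 3). Hence a·b ≡ x^2 + 2x + 3 (mod f). (F_5[x]/(f) is a field with 5^3 = 125 elements since f is irreducible of degree 3.)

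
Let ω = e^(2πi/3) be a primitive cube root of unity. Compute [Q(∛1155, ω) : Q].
[Q(∛1155, ω) : Q] = 6

[Q(∛1155):Q] = 3 (min poly x^3 - 1155, irreducible since 1155 is not a perfect cube). [Q(ω):Q] = 2 (min poly x^2 + x + 1). Since Q(∛1155) ⊂ R and ω ∉ R, we have ω ∉ Q(∛1155), so x^2 + x + 1 remains irreducible over Q(∛1155) and [Q(∛1155, ω) : Q(∛1155)] = 2. By the tower law, [Q(∛1155, ω) : Q] = 3 · 2 = 6. (In fact Q(∛1155, ω) is the splitting field of x^3 - 1155 over Q.)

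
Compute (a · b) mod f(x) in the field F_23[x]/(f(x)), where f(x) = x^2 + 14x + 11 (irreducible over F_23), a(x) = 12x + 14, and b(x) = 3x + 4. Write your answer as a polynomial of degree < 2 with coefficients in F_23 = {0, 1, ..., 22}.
a · b ≡ 5 (mod f(x))

Multiply in F_23[x]: a(x)·b(x) = (12x + 14)·(3x + 4) = 13x^2 + 21x + 10. This has degree ≥ 2, so divide by f(x) over F_23: 13x^2 + 21x + 10 = (13)·(x^2 + 14x + 11) + (5). Hence a·b ≡ 5 (mod f). (F_23[x]/(f) is a field with 23^2 = 529 elements since f is irreducible of degree 2.)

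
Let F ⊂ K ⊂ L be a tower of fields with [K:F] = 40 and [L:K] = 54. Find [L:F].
[L:F] = 2160

The tower law says that for any tower of field extensions F ⊂ K ⊂ L with finite degrees, [L:F] = [L:K] · [K:F]. Here this gives [L:F] = 54 · 40 = 2160.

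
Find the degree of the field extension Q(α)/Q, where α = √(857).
[Q(α):Q] = 2

[Q(α):Q] equals the degree of the minimal polynomial of α. Here α^2 = 857 and x^2 - 857 is irreducible (d = 857 is squarefree, ≠ 1, hence not a square), so deg(m_α) = 2. Thus [Q(α):Q] = 2.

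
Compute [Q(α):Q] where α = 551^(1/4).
[Q(α):Q] = 4

α is a root of x^4 - 551. By Eisenstein's criterion at the prime p = 19 (which divides the constant term 551 but p^2 = 361 does not, since 551 is squarefree), x^4 - 551 is irreducible over Q. Hence [Q(α):Q] = 4.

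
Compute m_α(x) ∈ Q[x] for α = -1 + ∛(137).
m_α(x) = x^3 + 3x^2 + 3x - 136

Set β = α + 1 = ∛(137), so β^3 = 137. Then (α + 1)^3 - 137 = 0, i.e. α is a root of g(x) = (x + 1)^3 - 137 = x^3 + 3x^2 + 3x - 136. Since g(x) = h(x + 1) where h(x) = x^3 - 137, and h is irreducible over Q (because 137 is not a perfect cube, so h has no rational root, and a monic cubic with no rational root is irreducible), g is also irreducible (irreducibility is preserved under the substitution x → x + 1). Hence m_α(x) = x^3 + 3x^2 + 3x - 136.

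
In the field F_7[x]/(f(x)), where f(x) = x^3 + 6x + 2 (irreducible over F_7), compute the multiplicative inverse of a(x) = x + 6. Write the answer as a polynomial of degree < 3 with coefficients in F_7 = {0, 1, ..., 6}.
a(x)^(-1) ≡ 3x^2 + 3x (mod f(x))

Since f is irreducible over F_7, F_7[x]/(f) is a field and a(x) ≠ 0 has an inverse. Apply the extended Euclidean algorithm to f(x) and a(x) in F_7[x]: f(x) = (x^2 + x)·a(x) + (2). The last nonzero remainder is the constant 2 = gcd(f, a) in F_7. Back-substituting through the division chain expresses 2 = s(x)·a(x) + t(x)·f(x) with s(x) ≡ 6x^2 + 6x (mod f), so (6x^2 + 6x)·a(x) ≡ 2 (mod f). Multiplying by 2^(-1) ≡ 4 in F_7 gives a(x)^(-1) ≡ 4·(6x^2 + 6x) ≡ 3x^2 + 3x (mod f). Check: (x + 6)·(3x^2 + 3x) = 3x^3 + 4x ≡ 1 (mod x^3 + 6x + 2).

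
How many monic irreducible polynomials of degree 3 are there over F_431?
There are 26687520 monic irreducible polynomials of degree 3 over F_431

Each element of F_{431^3} that lies in no proper subfield is a root of exactly one monic irreducible of degree 3 over F_431, and each such polynomial has 3 distinct roots in F_{431^3}. By Möbius inversion the count is N_431(3) = (1/3) Σ_{d|3} μ(3/d) · 431^d = (1/3)(μ(3)·431^1 + μ(1)·431^3) = 80062560/3 = 26687520.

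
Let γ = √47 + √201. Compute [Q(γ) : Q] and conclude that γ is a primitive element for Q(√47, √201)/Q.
[Q(γ) : Q] = 4 (equivalently, Q(γ) = Q(√47, √201))

Obviously Q(γ) ⊆ Q(√47, √201), and [Q(√47, √201):Q] = 4 (since 47, 201 are distinct squarefree integers > 1 with 9447 not a perfect square). To show equality we compute the minimal polynomial of γ. From γ = √47 + √201: γ^2 = 47 + 2√(9447) + 201 = 248 + 2√(9447), so γ^2 - 248 = 2√(9447); squaring, (γ^2 - 248)^2 = 4·9447, i.e. γ^4 - 496γ^2 + 61504 - 37788 = 0, i.e. γ^4 - 496γ^2 + 23716 = 0. So γ is a root of x^4 - 496x^2 + 23716. This polynomial is irreducible over Q: it has no rational root (each ±√47 ± √201 is irrational), and any factorization into two quadratics over Q would force √(9447) ∈ Q (pairing opposite roots) or √47, √201 ∈ Q (other pairings), all impossible. Hence [Q(γ):Q] = 4 = [Q(√47, √201):Q], so Q(γ) = Q(√47, √201).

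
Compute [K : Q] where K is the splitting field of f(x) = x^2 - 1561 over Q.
[K : Q] = 2

f(x) = x^2 - 1561 factors as (x - √1561)(x + √1561). The splitting field is K = Q(√1561). Since 1561 is squarefree and > 1, it is not a perfect square, so x^2 - 1561 is irreducible over Q and [Q(√1561) : Q] = 2. Hence [K : Q] = 2.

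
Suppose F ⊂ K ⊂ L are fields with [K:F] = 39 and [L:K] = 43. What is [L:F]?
[L:F] = 1677

The tower law says that for any tower of field extensions F ⊂ K ⊂ L with finite degrees, [L:F] = [L:K] · [K:F]. Here this gives [L:F] = 43 · 39 = 1677.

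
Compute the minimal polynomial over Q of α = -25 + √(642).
m_α(x) = x^2 + 50x - 17

From α + 25 = √(642), squaring gives (α + 25)^2 = 642, i.e. α^2 + 50α + 625 = 642, so α^2 + 50α - 17 = 0. The discriminant of x^2 + 50x - 17 is (50)^2 - 4·(-17) = 2500 + 68 = 2568, and 4·(642) is not a perfect square in Q since 642 is squarefree and ≠ 1. Hence x^2 + 50x - 17 is irreducible over Q and is the minimal polynomial of α.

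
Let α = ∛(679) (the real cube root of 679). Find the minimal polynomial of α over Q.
m_α(x) = x^3 - 679

α satisfies α^3 = 679, so x^3 - 679 annihilates α. By the rational root test, a rational root p/q (in lowest terms) of x^3 - 679 would satisfy p^3 = 679 q^3, forcing q = 1 and p^3 = 679; but 679 is not a perfect cube, contradiction. A monic cubic over Q with no rational root is irreducible (any nontrivial factorization would include a linear factor). Hence x^3 - 679 is the minimal polynomial of α, and in particular [Q(α):Q] = 3.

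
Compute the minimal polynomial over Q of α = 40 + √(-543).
m_α(x) = x^2 - 80x + 2143

From α - 40 = √(-543), squaring gives (α - 40)^2 = -543, i.e. α^2 - 80α + 1600 = -543, so α^2 - 80α + 2143 = 0. The discriminant of x^2 - 80x + 2143 is (-80)^2 - 4·(2143) = 6400 - 8572 = -2172, and 4·(-543) is not a perfect square in Q since -543 is squarefree and ≠ 1. Hence x^2 - 80x + 2143 is irreducible over Q and is the minimal polynomial of α.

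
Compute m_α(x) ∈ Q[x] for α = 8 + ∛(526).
m_α(x) = x^3 - 24x^2 + 192x - 1038

Set β = α - 8 = ∛(526), so β^3 = 526. Then (α - 8)^3 - 526 = 0, i.e. α is a root of g(x) = (x - 8)^3 - 526 = x^3 - 24x^2 + 192x - 1038. Since g(x) = h(x - 8) where h(x) = x^3 - 526, and h is irreducible over Q (because 526 is not a perfect cube, so h has no rational root, and a monic cubic with no rational root is irreducible), g is also irreducible (irreducibility is preserved under the substitution x → x - 8). Hence m_α(x) = x^3 - 24x^2 + 192x - 1038.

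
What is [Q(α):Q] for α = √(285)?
[Q(α):Q] = 2

[Q(α):Q] equals the degree of the minimal polynomial of α. Here α^2 = 285 and x^2 - 285 is irreducible (d = 285 is squarefree, ≠ 1, hence not a square), so deg(m_α) = 2. Thus [Q(α):Q] = 2.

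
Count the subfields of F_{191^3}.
F_{191^3} has 2 subfields

The subfields of F_{p^n} are exactly the fields F_{p^d} for d | n (each is the fixed field of the unique index-d subgroup of Gal(F_{p^n}/F_p) ≅ Z/nZ). The divisors of n = 3 are {1, 3}, giving 2 subfields: F_{191^1}, F_{191^3}.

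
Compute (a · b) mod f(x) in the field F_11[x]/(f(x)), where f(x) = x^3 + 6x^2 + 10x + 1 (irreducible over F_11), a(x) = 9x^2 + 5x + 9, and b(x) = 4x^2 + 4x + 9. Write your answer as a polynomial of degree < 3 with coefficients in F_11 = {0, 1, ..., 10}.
a · b ≡ 6x + 10 (mod f(x))

Multiply in F_11[x]: a(x)·b(x) = (9x^2 + 5x + 9)·(4x^2 + 4x + 9) = 3x^4 + x^3 + 5x^2 + 4x + 4. This has degree ≥ 3, so divide by f(x) over F_11: 3x^4 + x^3 + 5x^2 + 4x + 4 = (3x + 5)·(x^3 + 6x^2 + 10x + 1) + (6x + 10). Hence a·b ≡ 6x + 10 (mod f). (F_11[x]/(f) is a field with 11^3 = 1331 elements since f is irreducible of degree 3.)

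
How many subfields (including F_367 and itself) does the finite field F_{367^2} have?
F_{367^2} has 2 subfields

The subfields of F_{p^n} are exactly the fields F_{p^d} for d | n (each is the fixed field of the unique index-d subgroup of Gal(F_{p^n}/F_p) ≅ Z/nZ). The divisors of n = 2 are {1, 2}, giving 2 subfields: F_{367^1}, F_{367^2}.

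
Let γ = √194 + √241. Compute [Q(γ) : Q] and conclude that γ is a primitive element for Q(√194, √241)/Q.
[Q(γ) : Q] = 4 (equivalently, Q(γ) = Q(√194, √241))

Obviously Q(γ) ⊆ Q(√194, √241), and [Q(√194, √241):Q] = 4 (since 194, 241 are distinct squarefree integers > 1 with 46754 not a perfect square). To show equality we compute the minimal polynomial of γ. From γ = √194 + √241: γ^2 = 194 + 2√(46754) + 241 = 435 + 2√(46754), so γ^2 - 435 = 2√(46754); squaring, (γ^2 - 435)^2 = 4·46754, i.e. γ^4 - 870γ^2 + 189225 - 187016 = 0, i.e. γ^4 - 870γ^2 + 2209 = 0. So γ is a root of x^4 - 870x^2 + 2209. This polynomial is irreducible over Q: it has no rational root (each ±√194 ± √241 is irrational), and any factorization into two quadratics over Q would force √(46754) ∈ Q (pairing opposite roots) or √194, √241 ∈ Q (other pairings), all impossible. Hence [Q(γ):Q] = 4 = [Q(√194, √241):Q], so Q(γ) = Q(√194, √241).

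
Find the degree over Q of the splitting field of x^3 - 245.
[K : Q] = 6

The roots of x^3 - 245 are ∛245, ω∛245, ω^2∛245 where ω = e^(2πi/3) is a primitive cube root of unity, so K = Q(∛245, ω). Now [Q(∛245):Q] = 3 (since 245 is not a perfect cube, x^3 - 245 is irreducible) and [Q(ω):Q] = 2. Both 2 and 3 divide [K:Q], and [K:Q] ≤ 3·2 = 6, so [K:Q] = 6. (Equivalently: Q(∛245) ⊂ R but ω ∉ R, so [K : Q(∛245)] = 2.)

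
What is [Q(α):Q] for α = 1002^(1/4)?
[Q(α):Q] = 4

α is a root of x^4 - 1002. By Eisenstein's criterion at the prime p = 2 (which divides the constant term 1002 but p^2 = 4 does not, since 1002 is squarefree), x^4 - 1002 is irreducible over Q. Hence [Q(α):Q] = 4.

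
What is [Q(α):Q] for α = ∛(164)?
[Q(α):Q] = 3

The minimal polynomial of α is x^3 - 164, irreducible over Q since 164 is not a perfect cube (so x^3 - 164 has no rational root). Hence [Q(α):Q] = deg(m_α) = 3.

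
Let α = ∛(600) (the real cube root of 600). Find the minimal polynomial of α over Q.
m_α(x) = x^3 - 600

α satisfies α^3 = 600, so x^3 - 600 annihilates α. By the rational root test, a rational root p/q (in lowest terms) of x^3 - 600 would satisfy p^3 = 600 q^3, forcing q = 1 and p^3 = 600; but 600 is not a perfect cube, contradiction. A monic cubic over Q with no rational root is irreducible (any nontrivial factorization would include a linear factor). Hence x^3 - 600 is the minimal polynomial of α, and in particular [Q(α):Q] = 3.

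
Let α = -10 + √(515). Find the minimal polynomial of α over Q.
m_α(x) = x^2 + 20x - 415

From α + 10 = √(515), squaring gives (α + 10)^2 = 515, i.e. α^2 + 20α + 100 = 515, so α^2 + 20α - 415 = 0. The discriminant of x^2 + 20x - 415 is (20)^2 - 4·(-415) = 400 + 1660 = 2060, and 4·(515) is not a perfect square in Q since 515 is squarefree and ≠ 1. Hence x^2 + 20x - 415 is irreducible over Q and is the minimal polynomial of α.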